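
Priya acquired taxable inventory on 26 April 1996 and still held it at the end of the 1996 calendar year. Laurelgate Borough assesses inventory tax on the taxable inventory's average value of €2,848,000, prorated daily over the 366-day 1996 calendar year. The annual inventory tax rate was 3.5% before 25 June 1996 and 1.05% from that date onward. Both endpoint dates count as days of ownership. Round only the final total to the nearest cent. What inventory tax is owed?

€31,864.92

26 April – 24 June 1996: 60 days at 3.5% → €2,848,000 × 3.5% × 60/366 = €16,340.9836
25 June – 31 December 1996: 190 days at 1.05% → €2,848,000 × 1.05% × 190/366 = €15,523.9344
Total = €31,864.9180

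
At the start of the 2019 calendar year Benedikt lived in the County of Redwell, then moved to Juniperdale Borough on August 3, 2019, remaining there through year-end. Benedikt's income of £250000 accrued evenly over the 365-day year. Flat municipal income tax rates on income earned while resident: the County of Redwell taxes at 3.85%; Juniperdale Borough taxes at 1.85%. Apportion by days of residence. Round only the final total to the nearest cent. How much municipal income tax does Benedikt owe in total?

£7556.51

The County of Redwell, January 1 – August 2, 2019: 214 days → £250000 × 3.85% × 214/365 = £5643.1507
Juniperdale Borough, August 3 – December 31, 2019: 151 days → £250000 × 1.85% × 151/365 = £1913.3562
Total = £7556.5068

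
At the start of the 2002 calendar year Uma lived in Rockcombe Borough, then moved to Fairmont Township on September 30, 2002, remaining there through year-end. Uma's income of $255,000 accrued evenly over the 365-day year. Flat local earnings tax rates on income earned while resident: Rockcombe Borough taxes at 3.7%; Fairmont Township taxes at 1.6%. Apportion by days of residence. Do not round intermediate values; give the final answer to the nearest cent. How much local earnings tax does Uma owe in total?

Rockcombe Borough, January 1 – September 29, 2002: 272 days → $255,000 × 3.7% × 272/365 = $7,031.0137
Fairmont Township, September 30 – December 31, 2002: 93 days → $255,000 × 1.6% × 93/365 = $1,039.5616
Total = $8,070.5753

$8,070.58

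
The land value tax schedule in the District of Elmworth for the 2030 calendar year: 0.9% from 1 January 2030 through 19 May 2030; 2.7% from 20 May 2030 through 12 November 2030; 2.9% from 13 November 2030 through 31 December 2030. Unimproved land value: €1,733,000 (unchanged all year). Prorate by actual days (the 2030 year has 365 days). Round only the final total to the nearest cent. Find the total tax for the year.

1 January – 19 May 2030: 139 days at 0.9% → €1,733,000 × 0.9% × 139/365 = €5,939.6795
20 May – 12 November 2030: 177 days at 2.7% → €1,733,000 × 2.7% × 177/365 = €22,690.4301
13 November – 31 December 2030: 49 days at 2.9% → €1,733,000 × 2.9% × 49/365 = €6,746.8301
Total = €35,376.9397

€35,376.94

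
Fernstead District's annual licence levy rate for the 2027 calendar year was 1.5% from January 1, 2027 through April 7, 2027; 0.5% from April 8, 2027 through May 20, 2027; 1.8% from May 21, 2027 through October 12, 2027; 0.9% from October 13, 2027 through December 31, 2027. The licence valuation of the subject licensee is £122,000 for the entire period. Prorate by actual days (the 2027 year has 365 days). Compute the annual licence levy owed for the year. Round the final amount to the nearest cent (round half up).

January 1 – April 7, 2027: 97 days at 1.5% → £122,000 × 1.5% × 97/365 = £486.3288
April 8 – May 20, 2027: 43 days at 0.5% → £122,000 × 0.5% × 43/365 = £71.8630
May 21 – October 12, 2027: 145 days at 1.8% → £122,000 × 1.8% × 145/365 = £872.3836
October 13 – December 31, 2027: 80 days at 0.9% → £122,000 × 0.9% × 80/365 = £240.6575
Total = £1,671.2329

£1,671.23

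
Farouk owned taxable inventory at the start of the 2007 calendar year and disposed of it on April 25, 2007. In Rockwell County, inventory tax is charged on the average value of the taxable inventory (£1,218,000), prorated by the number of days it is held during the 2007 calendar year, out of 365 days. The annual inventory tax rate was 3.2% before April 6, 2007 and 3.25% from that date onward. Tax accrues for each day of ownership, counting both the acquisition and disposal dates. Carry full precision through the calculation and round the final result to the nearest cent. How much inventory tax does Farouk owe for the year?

£12,313.48

January 1 – April 5, 2007: 95 days at 3.2% → £1,218,000 × 3.2% × 95/365 = £10,144.4384
April 6 – April 25, 2007: 20 days at 3.25% → £1,218,000 × 3.25% × 20/365 = £2,169.0411
Total = £12,313.4795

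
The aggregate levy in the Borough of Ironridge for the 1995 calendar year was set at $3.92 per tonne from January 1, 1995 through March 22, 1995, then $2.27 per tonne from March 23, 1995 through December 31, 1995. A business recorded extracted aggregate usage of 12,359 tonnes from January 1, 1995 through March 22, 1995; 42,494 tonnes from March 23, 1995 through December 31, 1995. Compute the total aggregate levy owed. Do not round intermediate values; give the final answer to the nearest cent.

$144,908.66

January 1 – March 22, 1995: 12,359 tonnes at $3.92/tonne → $48,447.28
March 23 – December 31, 1995: 42,494 tonnes at $2.27/tonne → $96,461.38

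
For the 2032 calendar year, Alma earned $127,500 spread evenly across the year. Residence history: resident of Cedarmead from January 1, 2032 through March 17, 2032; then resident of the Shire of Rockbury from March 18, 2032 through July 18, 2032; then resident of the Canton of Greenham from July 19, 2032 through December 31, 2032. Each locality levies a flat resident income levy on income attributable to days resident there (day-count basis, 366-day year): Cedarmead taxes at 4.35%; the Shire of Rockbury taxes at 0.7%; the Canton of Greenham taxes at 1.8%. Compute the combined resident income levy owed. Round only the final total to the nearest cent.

$2,507.67

Cedarmead, January 1 – March 17, 2032: 77 days → $127,500 × 4.35% × 77/366 = $1,166.8340
The Shire of Rockbury, March 18 – July 18, 2032: 123 days → $127,500 × 0.7% × 123/366 = $299.9385
The Canton of Greenham, July 19 – December 31, 2032: 166 days → $127,500 × 1.8% × 166/366 = $1,040.9016
Total = $2,507.6742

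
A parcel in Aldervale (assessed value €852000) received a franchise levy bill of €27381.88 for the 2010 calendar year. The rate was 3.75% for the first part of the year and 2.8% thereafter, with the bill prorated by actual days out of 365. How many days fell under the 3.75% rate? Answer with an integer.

159 days

Let d = days at the first rate; then 365 − d days at the second rate.
€852000 × [3.75%·d + 2.8%·(365−d)] / 365 = €27381.88
Solving gives d = 159, so the new rate took effect on 9 June 2010.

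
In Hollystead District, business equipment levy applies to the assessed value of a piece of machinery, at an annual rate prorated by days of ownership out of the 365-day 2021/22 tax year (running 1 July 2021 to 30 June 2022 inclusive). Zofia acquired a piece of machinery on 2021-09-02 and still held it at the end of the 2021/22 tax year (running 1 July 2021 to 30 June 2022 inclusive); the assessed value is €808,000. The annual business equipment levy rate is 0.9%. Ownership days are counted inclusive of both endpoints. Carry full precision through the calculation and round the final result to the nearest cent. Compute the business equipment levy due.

Days held (2021-09-02 to 2022-06-30): 302 out of 365
Tax = €808,000 × 0.9% × 302/365 = €6,016.8329

€6,016.83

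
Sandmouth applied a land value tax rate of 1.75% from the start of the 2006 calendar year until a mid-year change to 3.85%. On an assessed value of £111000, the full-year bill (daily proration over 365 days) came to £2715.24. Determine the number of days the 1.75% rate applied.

Let d = days at the first rate; then 365 − d days at the second rate.
£111000 × [1.75%·d + 3.85%·(365−d)] / 365 = £2715.24
Solving gives d = 244, so the new rate took effect on September 2, 2006.

244 days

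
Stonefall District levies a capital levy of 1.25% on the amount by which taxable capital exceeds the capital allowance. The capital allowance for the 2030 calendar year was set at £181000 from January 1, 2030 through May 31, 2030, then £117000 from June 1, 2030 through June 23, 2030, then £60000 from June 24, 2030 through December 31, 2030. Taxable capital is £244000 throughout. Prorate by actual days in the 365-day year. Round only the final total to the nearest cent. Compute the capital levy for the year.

January 1 – May 31, 2030: 151 days, exemption £181000 → (£244000 − £181000) × 1.25% × 151/365 = £325.7877
June 1 – June 23, 2030: 23 days, exemption £117000 → (£244000 − £117000) × 1.25% × 23/365 = £100.0342
June 24 – December 31, 2030: 191 days, exemption £60000 → (£244000 − £60000) × 1.25% × 191/365 = £1203.5616
Total = £1629.3836

£1629.38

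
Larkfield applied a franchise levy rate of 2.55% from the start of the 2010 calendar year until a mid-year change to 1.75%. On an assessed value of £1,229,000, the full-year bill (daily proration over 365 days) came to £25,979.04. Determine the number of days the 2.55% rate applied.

166 days

Let d = days at the first rate; then 365 − d days at the second rate.
£1,229,000 × [2.55%·d + 1.75%·(365−d)] / 365 = £25,979.04
Solving gives d = 166, so the new rate took effect on 16 June 2010.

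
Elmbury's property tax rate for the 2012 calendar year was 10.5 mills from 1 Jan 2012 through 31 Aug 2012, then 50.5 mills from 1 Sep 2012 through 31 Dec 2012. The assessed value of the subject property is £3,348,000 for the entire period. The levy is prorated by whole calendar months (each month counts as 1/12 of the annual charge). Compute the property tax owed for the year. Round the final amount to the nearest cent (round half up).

£79,794.00

1 Jan – 31 Aug 2012: 8 months at 10.5 mills → £3,348,000 × 1.05% × 8/12 = £23,436.0000
1 Sep – 31 Dec 2012: 4 months at 50.5 mills → £3,348,000 × 5.05% × 4/12 = £56,358.0000
Total = £79,794.0000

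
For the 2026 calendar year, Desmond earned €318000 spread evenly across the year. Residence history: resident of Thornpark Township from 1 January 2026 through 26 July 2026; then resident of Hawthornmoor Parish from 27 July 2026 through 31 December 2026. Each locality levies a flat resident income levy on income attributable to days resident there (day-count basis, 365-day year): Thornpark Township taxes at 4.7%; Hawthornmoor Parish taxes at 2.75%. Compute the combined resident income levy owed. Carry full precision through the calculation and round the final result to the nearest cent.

€12261.73

Thornpark Township, 1 January – 26 July 2026: 207 days → €318000 × 4.7% × 207/365 = €8476.2247
Hawthornmoor Parish, 27 July – 31 December 2026: 158 days → €318000 × 2.75% × 158/365 = €3785.5068
Total = €12261.7315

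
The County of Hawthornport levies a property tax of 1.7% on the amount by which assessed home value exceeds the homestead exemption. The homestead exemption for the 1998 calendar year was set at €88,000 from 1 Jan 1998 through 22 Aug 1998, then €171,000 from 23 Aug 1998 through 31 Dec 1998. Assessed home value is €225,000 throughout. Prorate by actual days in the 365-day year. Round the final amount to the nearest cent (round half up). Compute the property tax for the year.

€1,822.59

1 Jan – 22 Aug 1998: 234 days, exemption €88,000 → (€225,000 − €88,000) × 1.7% × 234/365 = €1,493.1123
23 Aug – 31 Dec 1998: 131 days, exemption €171,000 → (€225,000 − €171,000) × 1.7% × 131/365 = €329.4740
Total = €1,822.5863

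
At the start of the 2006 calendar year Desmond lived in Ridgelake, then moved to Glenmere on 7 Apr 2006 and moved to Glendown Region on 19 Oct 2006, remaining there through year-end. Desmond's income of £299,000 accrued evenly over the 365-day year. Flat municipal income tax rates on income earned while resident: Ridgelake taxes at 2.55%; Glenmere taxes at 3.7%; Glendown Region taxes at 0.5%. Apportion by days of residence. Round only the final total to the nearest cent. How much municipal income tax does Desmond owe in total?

£8,218.81

Ridgelake, 1 Jan – 6 Apr 2006: 96 days → £299,000 × 2.55% × 96/365 = £2,005.3479
Glenmere, 7 Apr – 18 Oct 2006: 195 days → £299,000 × 3.7% × 195/365 = £5,910.3699
Glendown Region, 19 Oct – 31 Dec 2006: 74 days → £299,000 × 0.5% × 74/365 = £303.0959
Total = £8,218.8137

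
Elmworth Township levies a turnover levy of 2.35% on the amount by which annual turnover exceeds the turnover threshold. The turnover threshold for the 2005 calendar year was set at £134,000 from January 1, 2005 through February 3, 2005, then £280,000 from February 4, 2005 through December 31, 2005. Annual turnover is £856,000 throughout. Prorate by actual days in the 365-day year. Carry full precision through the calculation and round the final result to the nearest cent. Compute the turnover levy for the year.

£13,855.60

January 1 – February 3, 2005: 34 days, exemption £134,000 → (£856,000 − £134,000) × 2.35% × 34/365 = £1,580.4877
February 4 – December 31, 2005: 331 days, exemption £280,000 → (£856,000 − £280,000) × 2.35% × 331/365 = £12,275.1123
Total = £13,855.6000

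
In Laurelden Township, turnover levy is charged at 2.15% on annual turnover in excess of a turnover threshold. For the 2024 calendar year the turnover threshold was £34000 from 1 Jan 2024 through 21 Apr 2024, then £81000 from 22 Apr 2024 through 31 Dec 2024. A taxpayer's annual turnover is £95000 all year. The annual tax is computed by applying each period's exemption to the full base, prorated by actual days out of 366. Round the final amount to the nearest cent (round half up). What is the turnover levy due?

1 Jan – 21 Apr 2024: 112 days, exemption £34000 → (£95000 − £34000) × 2.15% × 112/366 = £401.3333
22 Apr – 31 Dec 2024: 254 days, exemption £81000 → (£95000 − £81000) × 2.15% × 254/366 = £208.8907
Total = £610.2240

£610.22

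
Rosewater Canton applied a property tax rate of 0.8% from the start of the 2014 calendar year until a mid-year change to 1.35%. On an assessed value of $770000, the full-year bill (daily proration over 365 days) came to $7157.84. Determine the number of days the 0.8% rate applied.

279 days

Let d = days at the first rate; then 365 − d days at the second rate.
$770000 × [0.8%·d + 1.35%·(365−d)] / 365 = $7157.84
Solving gives d = 279, so the new rate took effect on 7 October 2014.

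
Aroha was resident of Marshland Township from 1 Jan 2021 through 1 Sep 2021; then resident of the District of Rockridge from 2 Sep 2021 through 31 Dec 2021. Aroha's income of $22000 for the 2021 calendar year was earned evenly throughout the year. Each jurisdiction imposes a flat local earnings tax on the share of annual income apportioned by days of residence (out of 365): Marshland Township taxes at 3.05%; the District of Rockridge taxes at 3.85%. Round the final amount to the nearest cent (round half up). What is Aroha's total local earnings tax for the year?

Marshland Township, 1 Jan – 1 Sep 2021: 244 days → $22000 × 3.05% × 244/365 = $448.5589
The District of Rockridge, 2 Sep – 31 Dec 2021: 121 days → $22000 × 3.85% × 121/365 = $280.7863
Total = $729.3452

$729.35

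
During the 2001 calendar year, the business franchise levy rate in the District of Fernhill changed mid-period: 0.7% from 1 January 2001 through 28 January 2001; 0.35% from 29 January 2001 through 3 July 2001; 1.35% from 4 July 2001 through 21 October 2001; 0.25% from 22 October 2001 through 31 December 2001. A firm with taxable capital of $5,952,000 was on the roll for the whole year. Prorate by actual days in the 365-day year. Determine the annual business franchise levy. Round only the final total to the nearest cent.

$39,209.82

1 January – 28 January 2001: 28 days at 0.7% → $5,952,000 × 0.7% × 28/365 = $3,196.1425
29 January – 3 July 2001: 156 days at 0.35% → $5,952,000 × 0.35% × 156/365 = $8,903.5397
4 July – 21 October 2001: 110 days at 1.35% → $5,952,000 × 1.35% × 110/365 = $24,215.6712
22 October – 31 December 2001: 71 days at 0.25% → $5,952,000 × 0.25% × 71/365 = $2,894.4658
Total = $39,209.8192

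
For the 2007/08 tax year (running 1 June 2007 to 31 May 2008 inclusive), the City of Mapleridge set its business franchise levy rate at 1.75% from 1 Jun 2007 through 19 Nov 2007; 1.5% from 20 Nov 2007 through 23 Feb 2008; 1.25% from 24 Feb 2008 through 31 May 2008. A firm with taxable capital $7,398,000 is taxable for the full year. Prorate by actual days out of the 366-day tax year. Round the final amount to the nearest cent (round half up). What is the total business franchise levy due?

$114,709.43

1 Jun – 19 Nov 2007: 172 days at 1.75% → $7,398,000 × 1.75% × 172/366 = $60,841.4754
20 Nov 2007 – 23 Feb 2008: 96 days at 1.5% → $7,398,000 × 1.5% × 96/366 = $29,106.8852
24 Feb – 31 May 2008: 98 days at 1.25% → $7,398,000 × 1.25% × 98/366 = $24,761.0656
Total = $114,709.4262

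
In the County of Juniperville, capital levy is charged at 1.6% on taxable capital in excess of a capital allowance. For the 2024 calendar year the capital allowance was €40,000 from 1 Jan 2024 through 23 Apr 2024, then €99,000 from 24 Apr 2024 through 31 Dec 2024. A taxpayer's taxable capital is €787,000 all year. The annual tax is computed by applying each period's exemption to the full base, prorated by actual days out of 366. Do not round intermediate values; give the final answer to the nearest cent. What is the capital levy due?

1 Jan – 23 Apr 2024: 114 days, exemption €40,000 → (€787,000 − €40,000) × 1.6% × 114/366 = €3,722.7541
24 Apr – 31 Dec 2024: 252 days, exemption €99,000 → (€787,000 − €99,000) × 1.6% × 252/366 = €7,579.2787
Total = €11,302.0328

€11,302.03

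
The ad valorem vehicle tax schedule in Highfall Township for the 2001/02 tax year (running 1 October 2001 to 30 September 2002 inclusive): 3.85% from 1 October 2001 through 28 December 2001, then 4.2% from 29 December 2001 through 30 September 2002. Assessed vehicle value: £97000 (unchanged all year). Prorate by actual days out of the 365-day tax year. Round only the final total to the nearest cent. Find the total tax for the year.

£3991.22

1 October – 28 December 2001: 89 days at 3.85% → £97000 × 3.85% × 89/365 = £910.6041
29 December 2001 – 30 September 2002: 276 days at 4.2% → £97000 × 4.2% × 276/365 = £3080.6137
Total = £3991.2178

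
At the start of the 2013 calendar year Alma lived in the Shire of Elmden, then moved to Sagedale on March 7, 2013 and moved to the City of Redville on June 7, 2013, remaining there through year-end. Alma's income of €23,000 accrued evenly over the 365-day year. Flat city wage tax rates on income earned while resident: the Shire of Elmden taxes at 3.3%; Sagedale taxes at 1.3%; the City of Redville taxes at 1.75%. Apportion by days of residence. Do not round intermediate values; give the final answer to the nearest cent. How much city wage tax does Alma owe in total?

The Shire of Elmden, January 1 – March 6, 2013: 65 days → €23,000 × 3.3% × 65/365 = €135.1644
Sagedale, March 7 – June 6, 2013: 92 days → €23,000 × 1.3% × 92/365 = €75.3644
The City of Redville, June 7 – December 31, 2013: 208 days → €23,000 × 1.75% × 208/365 = €229.3699
Total = €439.8986

€439.90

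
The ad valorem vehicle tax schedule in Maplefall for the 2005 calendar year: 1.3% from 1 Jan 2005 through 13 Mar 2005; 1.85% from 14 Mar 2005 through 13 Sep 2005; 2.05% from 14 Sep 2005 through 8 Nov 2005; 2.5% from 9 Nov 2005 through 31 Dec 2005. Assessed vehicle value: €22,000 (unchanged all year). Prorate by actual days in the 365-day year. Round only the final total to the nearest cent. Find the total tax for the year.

€410.65

1 Jan – 13 Mar 2005: 72 days at 1.3% → €22,000 × 1.3% × 72/365 = €56.4164
14 Mar – 13 Sep 2005: 184 days at 1.85% → €22,000 × 1.85% × 184/365 = €205.1726
14 Sep – 8 Nov 2005: 56 days at 2.05% → €22,000 × 2.05% × 56/365 = €69.1945
9 Nov – 31 Dec 2005: 53 days at 2.5% → €22,000 × 2.5% × 53/365 = €79.8630
Total = €410.6466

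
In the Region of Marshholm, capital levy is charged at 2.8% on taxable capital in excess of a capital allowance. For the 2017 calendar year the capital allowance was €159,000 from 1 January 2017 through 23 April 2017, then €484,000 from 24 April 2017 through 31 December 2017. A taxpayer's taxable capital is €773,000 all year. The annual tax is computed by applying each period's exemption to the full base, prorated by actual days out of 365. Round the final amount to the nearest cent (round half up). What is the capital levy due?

1 January – 23 April 2017: 113 days, exemption €159,000 → (€773,000 − €159,000) × 2.8% × 113/365 = €5,322.4548
24 April – 31 December 2017: 252 days, exemption €484,000 → (€773,000 − €484,000) × 2.8% × 252/365 = €5,586.8055
Total = €10,909.2603

€10,909.26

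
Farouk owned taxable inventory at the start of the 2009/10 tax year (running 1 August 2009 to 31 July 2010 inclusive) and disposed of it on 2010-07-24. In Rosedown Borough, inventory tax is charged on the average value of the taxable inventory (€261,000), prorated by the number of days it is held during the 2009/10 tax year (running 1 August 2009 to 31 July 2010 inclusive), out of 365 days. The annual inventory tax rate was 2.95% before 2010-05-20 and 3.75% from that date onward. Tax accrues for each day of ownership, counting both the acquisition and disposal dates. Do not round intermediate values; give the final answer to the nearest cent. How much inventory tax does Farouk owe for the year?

2009-08-01 to 2010-05-19: 292 days at 2.95% → €261,000 × 2.95% × 292/365 = €6,159.6000
2010-05-20 to 2010-07-24: 66 days at 3.75% → €261,000 × 3.75% × 66/365 = €1,769.7945
Total = €7,929.3945

€7,929.39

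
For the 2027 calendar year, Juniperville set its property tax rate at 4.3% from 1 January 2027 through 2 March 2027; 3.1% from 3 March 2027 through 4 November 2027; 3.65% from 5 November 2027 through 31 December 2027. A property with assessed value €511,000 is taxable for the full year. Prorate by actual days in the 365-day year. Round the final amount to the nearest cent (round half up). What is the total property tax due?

1 January – 2 March 2027: 61 days at 4.3% → €511,000 × 4.3% × 61/365 = €3,672.2000
3 March – 4 November 2027: 247 days at 3.1% → €511,000 × 3.1% × 247/365 = €10,719.8000
5 November – 31 December 2027: 57 days at 3.65% → €511,000 × 3.65% × 57/365 = €2,912.7000
Total = €17,304.7000

€17,304.70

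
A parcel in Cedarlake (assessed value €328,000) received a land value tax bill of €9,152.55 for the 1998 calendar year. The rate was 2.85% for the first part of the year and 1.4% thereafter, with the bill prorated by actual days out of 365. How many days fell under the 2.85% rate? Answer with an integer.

Let d = days at the first rate; then 365 − d days at the second rate.
€328,000 × [2.85%·d + 1.4%·(365−d)] / 365 = €9,152.55
Solving gives d = 350, so the new rate took effect on 17 Dec 1998.

350 days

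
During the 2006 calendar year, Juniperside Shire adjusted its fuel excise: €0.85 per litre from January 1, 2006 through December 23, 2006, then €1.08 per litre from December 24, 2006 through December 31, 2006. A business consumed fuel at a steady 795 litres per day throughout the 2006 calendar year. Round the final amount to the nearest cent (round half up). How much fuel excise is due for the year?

€248,111.55

January 1 – December 23, 2006: 357 days × 795 litres/day = 283,815 litres at €0.85/litre → €241,242.75
December 24 – December 31, 2006: 8 days × 795 litres/day = 6,360 litres at €1.08/litre → €6,868.80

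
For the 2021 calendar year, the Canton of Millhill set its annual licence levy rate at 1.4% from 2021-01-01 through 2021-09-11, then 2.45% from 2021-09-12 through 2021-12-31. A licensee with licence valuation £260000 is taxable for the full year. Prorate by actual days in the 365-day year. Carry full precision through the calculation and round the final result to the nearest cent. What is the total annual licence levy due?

£4470.22

2021-01-01 to 2021-09-11: 254 days at 1.4% → £260000 × 1.4% × 254/365 = £2533.0411
2021-09-12 to 2021-12-31: 111 days at 2.45% → £260000 × 2.45% × 111/365 = £1937.1781
Total = £4470.2192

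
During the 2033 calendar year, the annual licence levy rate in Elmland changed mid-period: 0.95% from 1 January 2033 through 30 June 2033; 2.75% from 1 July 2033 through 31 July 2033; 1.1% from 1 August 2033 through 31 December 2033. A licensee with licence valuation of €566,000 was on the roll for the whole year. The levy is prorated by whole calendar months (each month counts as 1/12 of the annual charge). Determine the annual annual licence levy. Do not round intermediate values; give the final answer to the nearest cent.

1 January – 30 June 2033: 6 months at 0.95% → €566,000 × 0.95% × 6/12 = €2,688.5000
1 July – 31 July 2033: 1 month at 2.75% → €566,000 × 2.75% × 1/12 = €1,297.0833
1 August – 31 December 2033: 5 months at 1.1% → €566,000 × 1.1% × 5/12 = €2,594.1667
Total = €6,579.7500

€6,579.75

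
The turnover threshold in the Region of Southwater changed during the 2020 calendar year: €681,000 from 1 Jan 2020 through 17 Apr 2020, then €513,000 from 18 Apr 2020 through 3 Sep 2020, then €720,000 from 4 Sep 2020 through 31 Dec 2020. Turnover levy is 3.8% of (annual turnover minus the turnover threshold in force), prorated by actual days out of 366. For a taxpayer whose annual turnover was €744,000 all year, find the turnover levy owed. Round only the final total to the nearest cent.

1 Jan – 17 Apr 2020: 108 days, exemption €681,000 → (€744,000 − €681,000) × 3.8% × 108/366 = €706.4262
18 Apr – 3 Sep 2020: 139 days, exemption €513,000 → (€744,000 − €513,000) × 3.8% × 139/366 = €3,333.7213
4 Sep – 31 Dec 2020: 119 days, exemption €720,000 → (€744,000 − €720,000) × 3.8% × 119/366 = €296.5246
Total = €4,336.6721

€4,336.67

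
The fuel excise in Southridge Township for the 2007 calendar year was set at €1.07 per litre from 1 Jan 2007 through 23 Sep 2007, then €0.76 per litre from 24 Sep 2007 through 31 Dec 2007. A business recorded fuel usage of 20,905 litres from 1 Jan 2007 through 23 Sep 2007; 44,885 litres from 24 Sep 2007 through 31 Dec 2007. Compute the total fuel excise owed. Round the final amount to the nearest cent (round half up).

1 Jan – 23 Sep 2007: 20,905 litres at €1.07/litre → €22368.35
24 Sep – 31 Dec 2007: 44,885 litres at €0.76/litre → €34112.60

€56480.95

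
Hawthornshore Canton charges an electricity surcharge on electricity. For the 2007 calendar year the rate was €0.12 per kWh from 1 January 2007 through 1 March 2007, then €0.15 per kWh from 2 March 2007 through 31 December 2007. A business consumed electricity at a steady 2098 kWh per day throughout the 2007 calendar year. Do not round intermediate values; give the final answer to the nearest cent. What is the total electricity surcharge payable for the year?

1 January – 1 March 2007: 60 days × 2098 kWh/day = 125,880 kWh at €0.12/kWh → €15,105.60
2 March – 31 December 2007: 305 days × 2098 kWh/day = 639,890 kWh at €0.15/kWh → €95,983.50

€111,089.10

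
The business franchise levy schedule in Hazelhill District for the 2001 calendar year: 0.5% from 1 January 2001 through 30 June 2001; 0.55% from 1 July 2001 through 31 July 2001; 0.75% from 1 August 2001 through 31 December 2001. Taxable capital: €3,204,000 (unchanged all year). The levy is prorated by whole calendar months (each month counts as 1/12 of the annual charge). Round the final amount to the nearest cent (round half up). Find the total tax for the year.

1 January – 30 June 2001: 6 months at 0.5% → €3,204,000 × 0.5% × 6/12 = €8,010.0000
1 July – 31 July 2001: 1 month at 0.55% → €3,204,000 × 0.55% × 1/12 = €1,468.5000
1 August – 31 December 2001: 5 months at 0.75% → €3,204,000 × 0.75% × 5/12 = €10,012.5000
Total = €19,491.0000

€19,491.00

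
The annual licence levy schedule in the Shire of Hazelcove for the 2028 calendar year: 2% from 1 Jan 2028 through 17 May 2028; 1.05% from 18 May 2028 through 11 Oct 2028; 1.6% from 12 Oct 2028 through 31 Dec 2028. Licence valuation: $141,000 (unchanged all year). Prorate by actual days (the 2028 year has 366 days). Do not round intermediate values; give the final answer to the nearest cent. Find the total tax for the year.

1 Jan – 17 May 2028: 138 days at 2% → $141,000 × 2% × 138/366 = $1,063.2787
18 May – 11 Oct 2028: 147 days at 1.05% → $141,000 × 1.05% × 147/366 = $594.6270
12 Oct – 31 Dec 2028: 81 days at 1.6% → $141,000 × 1.6% × 81/366 = $499.2787
Total = $2,157.1844

$2,157.18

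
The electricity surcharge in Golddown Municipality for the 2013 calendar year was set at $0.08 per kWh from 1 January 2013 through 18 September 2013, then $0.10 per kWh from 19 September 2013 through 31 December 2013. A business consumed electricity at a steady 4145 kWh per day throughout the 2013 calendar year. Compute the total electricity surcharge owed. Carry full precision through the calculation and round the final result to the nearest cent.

1 January – 18 September 2013: 261 days × 4145 kWh/day = 1,081,845 kWh at $0.08/kWh → $86547.60
19 September – 31 December 2013: 104 days × 4145 kWh/day = 431,080 kWh at $0.10/kWh → $43108.00

$129655.60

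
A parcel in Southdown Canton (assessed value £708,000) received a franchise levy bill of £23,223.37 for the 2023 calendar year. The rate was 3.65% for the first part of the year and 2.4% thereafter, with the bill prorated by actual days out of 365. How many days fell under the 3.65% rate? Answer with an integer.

Let d = days at the first rate; then 365 − d days at the second rate.
£708,000 × [3.65%·d + 2.4%·(365−d)] / 365 = £23,223.37
Solving gives d = 257, so the new rate took effect on 15 Sep 2023.

257 days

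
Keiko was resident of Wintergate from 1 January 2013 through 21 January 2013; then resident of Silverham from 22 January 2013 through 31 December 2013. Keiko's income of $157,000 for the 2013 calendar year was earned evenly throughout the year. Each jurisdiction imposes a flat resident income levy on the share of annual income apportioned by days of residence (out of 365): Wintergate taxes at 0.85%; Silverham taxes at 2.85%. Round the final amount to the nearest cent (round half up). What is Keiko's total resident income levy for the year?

$4,293.84

Wintergate, 1 January – 21 January 2013: 21 days → $157,000 × 0.85% × 21/365 = $76.7795
Silverham, 22 January – 31 December 2013: 344 days → $157,000 × 2.85% × 344/365 = $4,217.0630
Total = $4,293.8425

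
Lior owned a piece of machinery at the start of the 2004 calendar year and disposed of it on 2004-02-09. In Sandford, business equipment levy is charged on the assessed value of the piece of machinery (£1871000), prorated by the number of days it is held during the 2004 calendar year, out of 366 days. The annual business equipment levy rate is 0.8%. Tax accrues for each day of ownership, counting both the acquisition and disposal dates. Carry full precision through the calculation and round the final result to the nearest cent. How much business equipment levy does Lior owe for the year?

Days held (2004-01-01 to 2004-02-09): 40 out of 366
Tax = £1871000 × 0.8% × 40/366 = £1635.8470

£1635.85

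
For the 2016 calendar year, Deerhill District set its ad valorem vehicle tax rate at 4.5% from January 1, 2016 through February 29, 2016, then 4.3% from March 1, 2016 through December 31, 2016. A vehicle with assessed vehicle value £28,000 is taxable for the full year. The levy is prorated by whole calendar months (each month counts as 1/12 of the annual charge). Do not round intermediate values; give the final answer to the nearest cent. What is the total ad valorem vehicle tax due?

£1,213.33

January 1 – February 29, 2016: 2 months at 4.5% → £28,000 × 4.5% × 2/12 = £210.0000
March 1 – December 31, 2016: 10 months at 4.3% → £28,000 × 4.3% × 10/12 = £1,003.3333
Total = £1,213.3333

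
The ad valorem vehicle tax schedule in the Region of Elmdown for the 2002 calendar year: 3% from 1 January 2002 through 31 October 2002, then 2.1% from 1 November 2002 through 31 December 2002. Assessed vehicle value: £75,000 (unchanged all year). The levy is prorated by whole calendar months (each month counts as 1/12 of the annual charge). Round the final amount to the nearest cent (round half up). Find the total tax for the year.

1 January – 31 October 2002: 10 months at 3% → £75,000 × 3% × 10/12 = £1,875.0000
1 November – 31 December 2002: 2 months at 2.1% → £75,000 × 2.1% × 2/12 = £262.5000
Total = £2,137.5000

£2,137.50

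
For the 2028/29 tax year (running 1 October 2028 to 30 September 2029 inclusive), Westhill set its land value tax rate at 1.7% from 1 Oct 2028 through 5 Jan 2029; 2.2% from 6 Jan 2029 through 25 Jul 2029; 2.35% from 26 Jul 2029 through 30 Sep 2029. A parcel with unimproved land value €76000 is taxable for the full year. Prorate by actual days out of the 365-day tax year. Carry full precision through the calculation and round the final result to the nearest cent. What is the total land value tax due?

€1591.94

1 Oct 2028 – 5 Jan 2029: 97 days at 1.7% → €76000 × 1.7% × 97/365 = €343.3534
6 Jan – 25 Jul 2029: 201 days at 2.2% → €76000 × 2.2% × 201/365 = €920.7452
26 Jul – 30 Sep 2029: 67 days at 2.35% → €76000 × 2.35% × 67/365 = €327.8411
Total = €1591.9397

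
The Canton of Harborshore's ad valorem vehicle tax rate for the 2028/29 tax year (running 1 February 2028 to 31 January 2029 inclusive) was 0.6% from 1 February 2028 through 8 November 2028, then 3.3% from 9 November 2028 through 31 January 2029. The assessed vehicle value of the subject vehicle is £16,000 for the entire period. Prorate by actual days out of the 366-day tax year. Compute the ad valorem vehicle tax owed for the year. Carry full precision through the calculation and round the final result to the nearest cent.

1 February – 8 November 2028: 282 days at 0.6% → £16,000 × 0.6% × 282/366 = £73.9672
9 November 2028 – 31 January 2029: 84 days at 3.3% → £16,000 × 3.3% × 84/366 = £121.1803
Total = £195.1475

£195.15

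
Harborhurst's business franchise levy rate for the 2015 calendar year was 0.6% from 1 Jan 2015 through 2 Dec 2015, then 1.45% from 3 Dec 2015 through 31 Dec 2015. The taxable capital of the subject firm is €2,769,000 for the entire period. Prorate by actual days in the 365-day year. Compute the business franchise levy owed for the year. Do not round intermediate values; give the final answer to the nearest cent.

€18,484.02

1 Jan – 2 Dec 2015: 336 days at 0.6% → €2,769,000 × 0.6% × 336/365 = €15,293.9836
3 Dec – 31 Dec 2015: 29 days at 1.45% → €2,769,000 × 1.45% × 29/365 = €3,190.0397
Total = €18,484.0233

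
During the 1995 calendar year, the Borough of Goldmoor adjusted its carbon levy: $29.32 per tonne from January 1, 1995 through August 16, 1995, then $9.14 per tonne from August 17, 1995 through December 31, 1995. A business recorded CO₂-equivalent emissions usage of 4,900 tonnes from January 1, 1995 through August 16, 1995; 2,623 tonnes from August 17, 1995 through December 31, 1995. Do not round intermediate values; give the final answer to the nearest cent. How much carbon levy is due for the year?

$167,642.22

January 1 – August 16, 1995: 4,900 tonnes at $29.32/tonne → $143,668.00
August 17 – December 31, 1995: 2,623 tonnes at $9.14/tonne → $23,974.22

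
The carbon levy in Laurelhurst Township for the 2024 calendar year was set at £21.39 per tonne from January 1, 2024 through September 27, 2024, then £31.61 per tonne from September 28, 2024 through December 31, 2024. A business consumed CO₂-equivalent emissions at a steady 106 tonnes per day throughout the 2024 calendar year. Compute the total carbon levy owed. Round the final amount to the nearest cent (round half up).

January 1 – September 27, 2024: 271 days × 106 tonnes/day = 28,726 tonnes at £21.39/tonne → £614,449.14
September 28 – December 31, 2024: 95 days × 106 tonnes/day = 10,070 tonnes at £31.61/tonne → £318,312.70

£932,761.84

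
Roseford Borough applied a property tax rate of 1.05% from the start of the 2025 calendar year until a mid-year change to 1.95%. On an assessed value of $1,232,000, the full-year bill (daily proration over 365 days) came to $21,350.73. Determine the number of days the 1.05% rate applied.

88 days

Let d = days at the first rate; then 365 − d days at the second rate.
$1,232,000 × [1.05%·d + 1.95%·(365−d)] / 365 = $21,350.73
Solving gives d = 88, so the new rate took effect on March 30, 2025.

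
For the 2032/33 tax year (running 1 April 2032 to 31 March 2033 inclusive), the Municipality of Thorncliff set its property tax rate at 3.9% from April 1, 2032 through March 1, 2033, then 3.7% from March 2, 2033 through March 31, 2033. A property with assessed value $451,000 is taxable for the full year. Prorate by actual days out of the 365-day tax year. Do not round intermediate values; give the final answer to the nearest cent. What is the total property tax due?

$17,514.86

April 1, 2032 – March 1, 2033: 335 days at 3.9% → $451,000 × 3.9% × 335/365 = $16,143.3288
March 2 – March 31, 2033: 30 days at 3.7% → $451,000 × 3.7% × 30/365 = $1,371.5342
Total = $17,514.8630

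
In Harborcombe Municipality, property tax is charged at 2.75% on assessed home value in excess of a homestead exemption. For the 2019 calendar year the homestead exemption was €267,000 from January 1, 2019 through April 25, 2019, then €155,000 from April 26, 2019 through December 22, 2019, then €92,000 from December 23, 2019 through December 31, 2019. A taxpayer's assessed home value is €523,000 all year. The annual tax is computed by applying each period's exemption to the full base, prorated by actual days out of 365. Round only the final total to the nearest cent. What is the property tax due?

€9,192.31

January 1 – April 25, 2019: 115 days, exemption €267,000 → (€523,000 − €267,000) × 2.75% × 115/365 = €2,218.0822
April 26 – December 22, 2019: 241 days, exemption €155,000 → (€523,000 − €155,000) × 2.75% × 241/365 = €6,681.9726
December 23 – December 31, 2019: 9 days, exemption €92,000 → (€523,000 − €92,000) × 2.75% × 9/365 = €292.2534
Total = €9,192.3082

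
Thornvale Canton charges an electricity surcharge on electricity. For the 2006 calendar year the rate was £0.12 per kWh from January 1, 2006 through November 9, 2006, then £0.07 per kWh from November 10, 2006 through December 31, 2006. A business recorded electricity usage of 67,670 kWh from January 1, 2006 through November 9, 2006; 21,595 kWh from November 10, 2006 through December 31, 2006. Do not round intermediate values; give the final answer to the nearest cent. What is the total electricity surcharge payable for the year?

£9,632.05

January 1 – November 9, 2006: 67,670 kWh at £0.12/kWh → £8,120.40
November 10 – December 31, 2006: 21,595 kWh at £0.07/kWh → £1,511.65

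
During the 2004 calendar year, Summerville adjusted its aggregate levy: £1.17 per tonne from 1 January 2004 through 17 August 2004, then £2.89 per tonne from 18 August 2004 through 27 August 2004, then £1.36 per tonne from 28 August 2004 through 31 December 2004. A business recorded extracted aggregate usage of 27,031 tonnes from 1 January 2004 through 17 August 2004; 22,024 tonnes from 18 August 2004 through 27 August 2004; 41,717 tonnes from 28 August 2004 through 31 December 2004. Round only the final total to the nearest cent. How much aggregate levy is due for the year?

1 January – 17 August 2004: 27,031 tonnes at £1.17/tonne → £31,626.27
18 August – 27 August 2004: 22,024 tonnes at £2.89/tonne → £63,649.36
28 August – 31 December 2004: 41,717 tonnes at £1.36/tonne → £56,735.12

£152,010.75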